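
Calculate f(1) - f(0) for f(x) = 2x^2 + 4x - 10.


Net change = f(b) - f(a)
f(x) = 2x^2 + 4x - 10
Compute f(1):
f(1) = 2 * 1^2 + 4 * 1 - 10
= 2 + 4 - 10
= -4
Compute f(0):
f(0) = 2 * 0^2 + 4 * 0 - 10
= 0 + 0 - 10
= -10
Net change = -4 - (-10) = 6

6


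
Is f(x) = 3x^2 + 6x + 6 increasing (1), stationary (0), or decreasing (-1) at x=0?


Compute f'(x) to determine behavior:
f'(x) = 6x + 6
f'(0) = 6 * 0 + 6
= 0 + 6
= 6
Since f'(0) > 0, the function is increasing (1)

1


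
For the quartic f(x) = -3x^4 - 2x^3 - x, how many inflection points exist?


Inflection points occur where f''(x) = 0 and concavity changes.
f(x) = -3x^4 - 2x^3 - x
f'(x) = -12x^3 - 6x^2 - 1
f''(x) = -36x^2 - 12x
This is a quadratic in x. Use the discriminant to count real roots.
Discriminant = (-12)^2 - 4 * (-36) * 0
= 144 - 0
= 144
Since discriminant > 0, f''(x) = 0 has 2 distinct real solutions.
A quadratic with two distinct real roots changes sign at each root, so concavity changes at both.
Number of inflection points: 2

2


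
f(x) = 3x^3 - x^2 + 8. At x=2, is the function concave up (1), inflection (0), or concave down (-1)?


Concavity is determined by the sign of f''(x).
f(x) = 3x^3 - x^2 + 8
f'(x) = 9x^2 - 2x
f''(x) = 18x - 2
f''(2) = 18 * 2 - 2
= 36 - 2
= 34
Since f''(2) > 0, the function is concave up (1)

1


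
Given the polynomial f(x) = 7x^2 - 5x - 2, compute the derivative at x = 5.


Differentiate term by term using power and sum rules:
f(x) = 7x^2 - 5x - 2
f'(x) = 14x - 5
Substitute x = 5:
f'(5) = 14 * 5 - 5
= 70 - 5
= 65

65


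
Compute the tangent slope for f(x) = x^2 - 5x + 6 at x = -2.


The slope of the tangent line equals f'(x) at the point.
f(x) = x^2 - 5x + 6
f'(x) = 2x - 5
At x = -2:
f'(-2) = 2 * (-2) - 5
= -4 - 5
= -9

-9


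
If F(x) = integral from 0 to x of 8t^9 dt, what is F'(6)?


By the Fundamental Theorem of Calculus (Part 1):
If F(x) = integral from 0 to x of f(t) dt, then F'(x) = f(x)
Here f(t) = 8t^9
So F'(x) = 8x^9
Evaluate at x = 6:
F'(6) = 8 * 6^9
= 8 * 10077696
= 80621568

80621568


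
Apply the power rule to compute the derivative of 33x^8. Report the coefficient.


We apply the power rule: d/dx [ax^n] = a*n * x^(n-1)
d/dx [33x^8]
= 33 * 8 * x^(8-1)
= 264x^7
The coefficient is 264

264


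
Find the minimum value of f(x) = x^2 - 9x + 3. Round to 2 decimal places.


For a quadratic f(x) = ax^2 + bx + c with a > 0, the minimum is at the vertex.
Vertex x-coordinate: x = -b/(2a)
x = -(-9) / (2 * 1)
x = 9/2
Substitute back to find the minimum value:
f(9/2) = 1 * (9/2)^2 - 9 * (9/2) + 3
= 81/4 - 81/2 + 3
= -69/4 = -17.25

-17.25


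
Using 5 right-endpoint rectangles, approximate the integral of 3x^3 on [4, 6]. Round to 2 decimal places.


Right Riemann sum uses right endpoints of each subinterval.
Interval: [4, 6], n = 5
dx = (6 - 4) / 5 = 2/5
Right endpoints: [22/5, 24/5, 26/5, 28/5, 6]
f values: [31944/125, 41472/125, 52728/125, 65856/125, 648]
Sum = dx * (sum of f values)
= 2/5 * 2184
= 4368/5 = 873.60

873.60


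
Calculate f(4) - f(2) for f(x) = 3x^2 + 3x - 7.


Net change = f(b) - f(a)
f(x) = 3x^2 + 3x - 7
Compute f(4):
f(4) = 3 * 4^2 + 3 * 4 - 7
= 48 + 12 - 7
= 53
Compute f(2):
f(2) = 3 * 2^2 + 3 * 2 - 7
= 12 + 6 - 7
= 11
Net change = 53 - 11 = 42

42


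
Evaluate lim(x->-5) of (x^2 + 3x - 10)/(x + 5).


Direct substitution gives 0/0, so we factor the numerator.
Factor: (x^2 + 3x - 10) = (x + 5)(x - 2)
Cancel the common factor (x + 5):
(x^2 + 3x - 10)/(x + 5) = (x - 2)
Now substitute x = -5:
= (-5) - (2) = -7

-7


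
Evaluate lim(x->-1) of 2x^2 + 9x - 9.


Since polynomials are continuous, we use direct substitution.
lim(x->-1) of 2x^2 + 9x - 9
= 2 * (-1)^2 + 9 * (-1) - 9
= 2 - 9 - 9
= -16

-16


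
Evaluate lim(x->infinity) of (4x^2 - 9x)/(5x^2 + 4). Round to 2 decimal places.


For limits at infinity with equal-degree polynomials,
we compare leading coefficients.
Numerator leading term: 4x^2
Denominator leading term: 5x^2
Divide both by x^2:
lim = (4 - 9/x) / (5 + 4/x^2)
As x -> infinity, the 1/x and 1/x^2 terms vanish:
= 4/5 = 0.80

0.80


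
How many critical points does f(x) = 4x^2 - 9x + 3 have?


Find where f'(x) = 0:
f'(x) = 8x - 9
Set f'(x) = 0:
8x - 9 = 0
x = 9 / 8 = 9/8
This is a linear equation in x, so there is exactly one solution.
Number of critical points: 1

1


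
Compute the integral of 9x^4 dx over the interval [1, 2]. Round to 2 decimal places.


Find the antiderivative of 9x^4:
F(x) = 9/5 * x^5
Apply the Fundamental Theorem of Calculus:
F(2) - F(1)
= 9/5 * 2^5 - 9/5 * 1^5
= 9/5 * (32 - 1)
= 9/5 * 31
= 279/5 = 55.80

55.80


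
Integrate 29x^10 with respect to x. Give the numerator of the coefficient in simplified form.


Apply the power rule for integration:
integral of ax^n dx = a/(n+1) * x^(n+1) + C
integral of 29x^10 dx
= 29/11 * x^11 + C
The coefficient in lowest terms is 29/11, and its numerator is 29

29


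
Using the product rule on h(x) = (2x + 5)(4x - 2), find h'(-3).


Let u(x) = 2x + 5 and v(x) = 4x - 2
u'(x) = 2
v'(x) = 4
Product rule: h'(x) = u'(x)*v(x) + u(x)*v'(x)
= 2 * (4x - 2) + (2x + 5) * 4
At x = -3:
u(-3) = 2 * (-3) + 5 = -1
v(-3) = 4 * (-3) - 2 = -14
h'(-3) = 2 * (-14) + (-1) * 4
= -28 - 4
= -32

-32


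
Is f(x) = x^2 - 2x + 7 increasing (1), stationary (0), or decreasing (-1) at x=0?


Compute f'(x) to determine behavior:
f'(x) = 2x - 2
f'(0) = 2 * 0 - 2
= 0 - 2
= -2
Since f'(0) < 0, the function is decreasing (-1)

-1


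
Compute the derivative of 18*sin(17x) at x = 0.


Apply the chain rule to differentiate 18*sin(17x):
d/dx [18*sin(17x)]
= 18 * cos(17x) * d/dx(17x)
= 18 * 17 * cos(17x)
= 306 * cos(17x)
Evaluate at x = 0:
= 306 * cos(0)
= 306 * 1
= 306

306


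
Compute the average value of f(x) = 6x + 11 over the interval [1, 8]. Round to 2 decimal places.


Average value = 1/(b-a) * integral from a to b of f(x) dx
First compute the integral of 6x + 11:
F(x) = 3x^2 + 11x
F(8) = 3 * 64 + 11 * 8 = 280
F(1) = 3 * 1 + 11 * 1 = 14
Integral = 280 - 14 = 266
Average = 266 / (8 - 1) = 266 / 7
= 38 = 38.00

38.00


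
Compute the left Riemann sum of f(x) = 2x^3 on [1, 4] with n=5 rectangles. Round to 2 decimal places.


Left Riemann sum uses left endpoints of each subinterval.
Interval: [1, 4], n = 5
dx = (4 - 1) / 5 = 3/5
Left endpoints: [1, 8/5, 11/5, 14/5, 17/5]
f values: [2, 1024/125, 2662/125, 5488/125, 9826/125]
Sum = dx * (sum of f values)
= 3/5 * 154
= 462/5 = 92.40

92.40


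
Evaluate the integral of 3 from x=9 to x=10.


The integral of a constant k over [a, b] equals k * (b - a).
integral from 9 to 10 of 3 dx
= 3 * (10 - 9)
= 3 * 1
= 3

3


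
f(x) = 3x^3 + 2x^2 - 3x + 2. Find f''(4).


First derivative:
f'(x) = 9x^2 + 4x - 3
Second derivative:
f''(x) = 18x + 4
Substitute x = 4:
f''(4) = 18 * 4 + 4
= 72 + 4
= 76

76


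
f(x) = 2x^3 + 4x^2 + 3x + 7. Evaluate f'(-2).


Differentiate f(x) = 2x^3 + 4x^2 + 3x + 7 term by term:
f'(x) = 6x^2 + 8x + 3
Substitute x = -2:
f'(-2) = 6 * (-2)^2 + 8 * (-2) + 3
= 24 - 16 + 3
= 11

11


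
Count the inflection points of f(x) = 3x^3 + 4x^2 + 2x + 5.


Inflection points occur where f''(x) = 0 and concavity changes.
f(x) = 3x^3 + 4x^2 + 2x + 5
f'(x) = 9x^2 + 8x + 2
f''(x) = 18x + 8
Set f''(x) = 0:
18x + 8 = 0
x = -8 / 18 = -4/9
Since f''(x) is linear (degree 1), it changes sign at this point.
Therefore there is exactly 1 inflection point.

1


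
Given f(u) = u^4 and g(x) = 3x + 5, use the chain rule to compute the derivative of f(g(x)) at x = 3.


Using the chain rule: (f(g(x)))' = f'(g(x)) * g'(x)
First, find g(3):
g(3) = 3 * 3 + 5 = 14
Next, f'(u) = 4u^3
And g'(x) = 3
So f'(g(3)) * g'(3)
= 4 * 14^3 * 3
= 4 * 2744 * 3
= 32928

32928


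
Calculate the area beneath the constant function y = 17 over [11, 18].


The area under a constant function y = 17 is a rectangle.
Width = 18 - 11 = 7
Height = 17
Area = width * height
= 7 * 17
= 119

119


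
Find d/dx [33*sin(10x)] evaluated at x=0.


Apply the chain rule to differentiate 33*sin(10x):
d/dx [33*sin(10x)]
= 33 * cos(10x) * d/dx(10x)
= 33 * 10 * cos(10x)
= 330 * cos(10x)
Evaluate at x = 0:
= 330 * cos(0)
= 330 * 1
= 330

330


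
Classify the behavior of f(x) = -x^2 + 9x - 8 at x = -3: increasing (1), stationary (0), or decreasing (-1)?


Compute f'(x) to determine behavior:
f'(x) = -2x + 9
f'(-3) = -2 * (-3) + 9
= 6 + 9
= 15
Since f'(-3) > 0, the function is increasing (1)

1


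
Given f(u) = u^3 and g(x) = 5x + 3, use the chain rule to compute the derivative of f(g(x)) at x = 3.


Using the chain rule: (f(g(x)))' = f'(g(x)) * g'(x)
First, find g(3):
g(3) = 5 * 3 + 3 = 18
Next, f'(u) = 3u^2
And g'(x) = 5
So f'(g(3)) * g'(3)
= 3 * 18^2 * 5
= 3 * 324 * 5
= 4860

4860


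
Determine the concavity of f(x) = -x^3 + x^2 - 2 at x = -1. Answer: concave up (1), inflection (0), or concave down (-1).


Concavity is determined by the sign of f''(x).
f(x) = -x^3 + x^2 - 2
f'(x) = -3x^2 + 2x
f''(x) = -6x + 2
f''(-1) = -6 * (-1) + 2
= 6 + 2
= 8
Since f''(-1) > 0, the function is concave up (1)

1


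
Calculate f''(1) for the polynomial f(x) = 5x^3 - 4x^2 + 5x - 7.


First derivative:
f'(x) = 15x^2 - 8x + 5
Second derivative:
f''(x) = 30x - 8
Substitute x = 1:
f''(1) = 30 * 1 - 8
= 30 - 8
= 22

22


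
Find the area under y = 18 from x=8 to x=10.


The area under a constant function y = 18 is a rectangle.
Width = 10 - 8 = 2
Height = 18
Area = width * height
= 2 * 18
= 36

36


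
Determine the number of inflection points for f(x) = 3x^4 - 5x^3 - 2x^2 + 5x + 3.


Inflection points occur where f''(x) = 0 and concavity changes.
f(x) = 3x^4 - 5x^3 - 2x^2 + 5x + 3
f'(x) = 12x^3 - 15x^2 - 4x + 5
f''(x) = 36x^2 - 30x - 4
This is a quadratic in x. Use the discriminant to count real roots.
Discriminant = (-30)^2 - 4 * 36 * (-4)
= 900 - (-576)
= 1476
Since discriminant > 0, f''(x) = 0 has 2 distinct real solutions.
A quadratic with two distinct real roots changes sign at each root, so concavity changes at both.
Number of inflection points: 2

2


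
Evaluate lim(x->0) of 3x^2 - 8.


Since polynomials are continuous, we use direct substitution.
lim(x->0) of 3x^2 - 8
= 3 * 0^2 + 0 * 0 - 8
= 0 + 0 - 8
= -8

-8


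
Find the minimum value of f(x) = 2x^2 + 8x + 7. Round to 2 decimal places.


For a quadratic f(x) = ax^2 + bx + c with a > 0, the minimum is at the vertex.
Vertex x-coordinate: x = -b/(2a)
x = -(8) / (2 * 2)
x = -8/4 = -2
Substitute back to find the minimum value:
f(-2) = 2 * (-2)^2 + 8 * (-2) + 7
= 8 - 16 + 7
= -1 = -1.00

-1.00


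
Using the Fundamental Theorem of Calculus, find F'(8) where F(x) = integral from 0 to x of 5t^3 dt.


By the Fundamental Theorem of Calculus (Part 1):
If F(x) = integral from 0 to x of f(t) dt, then F'(x) = f(x)
Here f(t) = 5t^3
So F'(x) = 5x^3
Evaluate at x = 8:
F'(8) = 5 * 8^3
= 5 * 512
= 2560

2560


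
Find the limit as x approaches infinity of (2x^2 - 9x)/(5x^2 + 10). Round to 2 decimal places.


For limits at infinity with equal-degree polynomials,
we compare leading coefficients.
Numerator leading term: 2x^2
Denominator leading term: 5x^2
Divide both by x^2:
lim = (2 - 9/x) / (5 + 10/x^2)
As x -> infinity, the 1/x and 1/x^2 terms vanish:
= 2/5 = 0.40

0.40


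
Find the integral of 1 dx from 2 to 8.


The integral of a constant k over [a, b] equals k * (b - a).
integral from 2 to 8 of 1 dx
= 1 * (8 - 2)
= 1 * 6
= 6

6


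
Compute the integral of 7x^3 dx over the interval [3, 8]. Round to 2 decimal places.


Find the antiderivative of 7x^3:
F(x) = 7/4 * x^4
Apply the Fundamental Theorem of Calculus:
F(8) - F(3)
= 7/4 * 8^4 - 7/4 * 3^4
= 7/4 * (4096 - 81)
= 7/4 * 4015
= 28105/4 = 7026.25

7026.25


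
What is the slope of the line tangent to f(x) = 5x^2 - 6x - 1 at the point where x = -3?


The slope of the tangent line equals f'(x) at the point.
f(x) = 5x^2 - 6x - 1
f'(x) = 10x - 6
At x = -3:
f'(-3) = 10 * (-3) - 6
= -30 - 6
= -36

-36


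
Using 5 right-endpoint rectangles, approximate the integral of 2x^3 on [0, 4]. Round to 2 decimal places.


Right Riemann sum uses right endpoints of each subinterval.
Interval: [0, 4], n = 5
dx = (4 - 0) / 5 = 4/5
Right endpoints: [4/5, 8/5, 12/5, 16/5, 4]
f values: [128/125, 1024/125, 3456/125, 8192/125, 128]
Sum = dx * (sum of f values)
= 4/5 * 1152/5
= 4608/25 = 184.32

184.32


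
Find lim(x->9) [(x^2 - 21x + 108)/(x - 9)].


Direct substitution gives 0/0, so we factor the numerator.
Factor: (x^2 - 21x + 108) = (x - 9)(x - 12)
Cancel the common factor (x - 9):
(x^2 - 21x + 108)/(x - 9) = (x - 12)
Now substitute x = 9:
= (9) - (12) = -3

-3


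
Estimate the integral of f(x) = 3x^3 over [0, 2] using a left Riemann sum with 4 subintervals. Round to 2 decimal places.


Left Riemann sum uses left endpoints of each subinterval.
Interval: [0, 2], n = 4
dx = (2 - 0) / 4 = 1/2
Left endpoints: [0, 1/2, 1, 3/2]
f values: [0, 3/8, 3, 81/8]
Sum = dx * (sum of f values)
= 1/2 * 27/2
= 27/4 = 6.75

6.75


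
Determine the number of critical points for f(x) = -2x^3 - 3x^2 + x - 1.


Find where f'(x) = 0:
f(x) = -2x^3 - 3x^2 + x - 1
f'(x) = -6x^2 - 6x + 1
This is a quadratic in x. Use the discriminant to count real roots.
Discriminant = (-6)^2 - 4 * (-6) * 1
= 36 - (-24)
= 60
Since discriminant > 0, f'(x) = 0 has 2 real solutions.
Number of critical points: 2

2


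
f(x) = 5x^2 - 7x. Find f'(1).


Differentiate term by term using power and sum rules:
f(x) = 5x^2 - 7x
f'(x) = 10x - 7
Substitute x = 1:
f'(1) = 10 * 1 - 7
= 10 - 7
= 3

3


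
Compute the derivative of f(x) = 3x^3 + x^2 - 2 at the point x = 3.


Differentiate f(x) = 3x^3 + x^2 - 2 term by term:
f'(x) = 9x^2 + 2x
Substitute x = 3:
f'(3) = 9 * 3^2 + 2 * 3 + 0
= 81 + 6 + 0
= 87

87


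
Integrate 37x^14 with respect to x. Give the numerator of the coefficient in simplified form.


Apply the power rule for integration:
integral of ax^n dx = a/(n+1) * x^(n+1) + C
integral of 37x^14 dx
= 37/15 * x^15 + C
The coefficient in lowest terms is 37/15, and its numerator is 37

37


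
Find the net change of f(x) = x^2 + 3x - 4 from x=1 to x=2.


Net change = f(b) - f(a)
f(x) = x^2 + 3x - 4
Compute f(2):
f(2) = 1 * 2^2 + 3 * 2 - 4
= 4 + 6 - 4
= 6
Compute f(1):
f(1) = 1 * 1^2 + 3 * 1 - 4
= 1 + 3 - 4
= 0
Net change = 6 - 0 = 6

6


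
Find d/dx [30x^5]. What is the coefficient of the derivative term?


We apply the power rule: d/dx [ax^n] = a*n * x^(n-1)
d/dx [30x^5]
= 30 * 5 * x^(5-1)
= 150x^4
The coefficient is 150

150


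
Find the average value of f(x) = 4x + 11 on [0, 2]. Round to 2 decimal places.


Average value = 1/(b-a) * integral from a to b of f(x) dx
First compute the integral of 4x + 11:
F(x) = 2x^2 + 11x
F(2) = 2 * 4 + 11 * 2 = 30
F(0) = 2 * 0 + 11 * 0 = 0
Integral = 30 - 0 = 30
Average = 30 / (2 - 0) = 30 / 2
= 15 = 15.00

15.00


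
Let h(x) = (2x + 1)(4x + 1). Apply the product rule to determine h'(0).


Let u(x) = 2x + 1 and v(x) = 4x + 1
u'(x) = 2
v'(x) = 4
Product rule: h'(x) = u'(x)*v(x) + u(x)*v'(x)
= 2 * (4x + 1) + (2x + 1) * 4
At x = 0:
u(0) = 2 * 0 + 1 = 1
v(0) = 4 * 0 + 1 = 1
h'(0) = 2 * 1 + 1 * 4
= 2 + 4
= 6

6


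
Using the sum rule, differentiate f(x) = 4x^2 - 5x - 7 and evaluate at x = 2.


Differentiate term by term using power and sum rules:
f(x) = 4x^2 - 5x - 7
f'(x) = 8x - 5
Substitute x = 2:
f'(2) = 8 * 2 - 5
= 16 - 5
= 11

11


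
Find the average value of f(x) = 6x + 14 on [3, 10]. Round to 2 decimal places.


Average value = 1/(b-a) * integral from a to b of f(x) dx
First compute the integral of 6x + 14:
F(x) = 3x^2 + 14x
F(10) = 3 * 100 + 14 * 10 = 440
F(3) = 3 * 9 + 14 * 3 = 69
Integral = 440 - 69 = 371
Average = 371 / (10 - 3) = 371 / 7
= 53 = 53.00

53.00


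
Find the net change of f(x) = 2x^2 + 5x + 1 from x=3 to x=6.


Net change = f(b) - f(a)
f(x) = 2x^2 + 5x + 1
Compute f(6):
f(6) = 2 * 6^2 + 5 * 6 + 1
= 72 + 30 + 1
= 103
Compute f(3):
f(3) = 2 * 3^2 + 5 * 3 + 1
= 18 + 15 + 1
= 34
Net change = 103 - 34 = 69

69


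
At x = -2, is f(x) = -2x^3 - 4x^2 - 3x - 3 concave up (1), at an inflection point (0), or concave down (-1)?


Concavity is determined by the sign of f''(x).
f(x) = -2x^3 - 4x^2 - 3x - 3
f'(x) = -6x^2 - 8x - 3
f''(x) = -12x - 8
f''(-2) = -12 * (-2) - 8
= 24 - 8
= 16
Since f''(-2) > 0, the function is concave up (1)

1


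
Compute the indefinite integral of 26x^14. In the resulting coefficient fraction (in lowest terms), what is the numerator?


Apply the power rule for integration:
integral of ax^n dx = a/(n+1) * x^(n+1) + C
integral of 26x^14 dx
= 26/15 * x^15 + C
The coefficient in lowest terms is 26/15, and its numerator is 26

26


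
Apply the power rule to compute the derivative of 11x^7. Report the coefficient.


We apply the power rule: d/dx [ax^n] = a*n * x^(n-1)
d/dx [11x^7]
= 11 * 7 * x^(7-1)
= 77x^6
The coefficient is 77

77


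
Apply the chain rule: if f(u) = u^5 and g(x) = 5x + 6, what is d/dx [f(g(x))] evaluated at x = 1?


Using the chain rule: (f(g(x)))' = f'(g(x)) * g'(x)
First, find g(1):
g(1) = 5 * 1 + 6 = 11
Next, f'(u) = 5u^4
And g'(x) = 5
So f'(g(1)) * g'(1)
= 5 * 11^4 * 5
= 5 * 14641 * 5
= 366025

366025


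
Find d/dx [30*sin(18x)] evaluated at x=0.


Apply the chain rule to differentiate 30*sin(18x):
d/dx [30*sin(18x)]
= 30 * cos(18x) * d/dx(18x)
= 30 * 18 * cos(18x)
= 540 * cos(18x)
Evaluate at x = 0:
= 540 * cos(0)
= 540 * 1
= 540

540


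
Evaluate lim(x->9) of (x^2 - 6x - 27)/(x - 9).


Direct substitution gives 0/0, so we factor the numerator.
Factor: (x^2 - 6x - 27) = (x - 9)(x + 3)
Cancel the common factor (x - 9):
(x^2 - 6x - 27)/(x - 9) = (x + 3)
Now substitute x = 9:
= (9) - (-3) = 12

12


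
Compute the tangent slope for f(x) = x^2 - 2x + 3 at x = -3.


The slope of the tangent line equals f'(x) at the point.
f(x) = x^2 - 2x + 3
f'(x) = 2x - 2
At x = -3:
f'(-3) = 2 * (-3) - 2
= -6 - 2
= -8

-8


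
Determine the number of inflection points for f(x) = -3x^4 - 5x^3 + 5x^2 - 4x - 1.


Inflection points occur where f''(x) = 0 and concavity changes.
f(x) = -3x^4 - 5x^3 + 5x^2 - 4x - 1
f'(x) = -12x^3 - 15x^2 + 10x - 4
f''(x) = -36x^2 - 30x + 10
This is a quadratic in x. Use the discriminant to count real roots.
Discriminant = (-30)^2 - 4 * (-36) * 10
= 900 - (-1440)
= 2340
Since discriminant > 0, f''(x) = 0 has 2 distinct real solutions.
A quadratic with two distinct real roots changes sign at each root, so concavity changes at both.
Number of inflection points: 2

2


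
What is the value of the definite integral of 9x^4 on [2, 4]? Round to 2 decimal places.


Find the antiderivative of 9x^4:
F(x) = 9/5 * x^5
Apply the Fundamental Theorem of Calculus:
F(4) - F(2)
= 9/5 * 4^5 - 9/5 * 2^5
= 9/5 * (1024 - 32)
= 9/5 * 992
= 8928/5 = 1785.60

1785.60


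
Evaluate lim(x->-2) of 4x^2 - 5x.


Since polynomials are continuous, we use direct substitution.
lim(x->-2) of 4x^2 - 5x
= 4 * (-2)^2 - 5 * (-2) + 0
= 16 + 10 + 0
= 26

26


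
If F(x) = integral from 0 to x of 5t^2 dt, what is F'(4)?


By the Fundamental Theorem of Calculus (Part 1):
If F(x) = integral from 0 to x of f(t) dt, then F'(x) = f(x)
Here f(t) = 5t^2
So F'(x) = 5x^2
Evaluate at x = 4:
F'(4) = 5 * 4^2
= 5 * 16
= 80

80


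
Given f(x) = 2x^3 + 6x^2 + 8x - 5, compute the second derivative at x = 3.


First derivative:
f'(x) = 6x^2 + 12x + 8
Second derivative:
f''(x) = 12x + 12
Substitute x = 3:
f''(3) = 12 * 3 + 12
= 36 + 12
= 48

48


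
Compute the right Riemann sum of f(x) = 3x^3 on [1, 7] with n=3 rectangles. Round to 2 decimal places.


Right Riemann sum uses right endpoints of each subinterval.
Interval: [1, 7], n = 3
dx = (7 - 1) / 3 = 2
Right endpoints: [3, 5, 7]
f values: [81, 375, 1029]
Sum = dx * (sum of f values)
= 2 * 1485
= 2970 = 2970.00

2970.00


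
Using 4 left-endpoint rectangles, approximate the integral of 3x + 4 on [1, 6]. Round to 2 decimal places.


Left Riemann sum uses left endpoints of each subinterval.
Interval: [1, 6], n = 4
dx = (6 - 1) / 4 = 5/4
Left endpoints: [1, 9/4, 7/2, 19/4]
f values: [7, 43/4, 29/2, 73/4]
Sum = dx * (sum of f values)
= 5/4 * 101/2
= 505/8 ≈ 63.13

63.13


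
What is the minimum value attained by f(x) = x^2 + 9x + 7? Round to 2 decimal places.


For a quadratic f(x) = ax^2 + bx + c with a > 0, the minimum is at the vertex.
Vertex x-coordinate: x = -b/(2a)
x = -(9) / (2 * 1)
x = -9/2
Substitute back to find the minimum value:
f(-9/2) = 1 * (-9/2)^2 + 9 * (-9/2) + 7
= 81/4 - 81/2 + 7
= -53/4 = -13.25

-13.25


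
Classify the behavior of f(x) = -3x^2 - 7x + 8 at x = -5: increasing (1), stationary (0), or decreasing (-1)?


Compute f'(x) to determine behavior:
f'(x) = -6x - 7
f'(-5) = -6 * (-5) - 7
= 30 - 7
= 23
Since f'(-5) > 0, the function is increasing (1)

1


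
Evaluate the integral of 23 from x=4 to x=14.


The integral of a constant k over [a, b] equals k * (b - a).
integral from 4 to 14 of 23 dx
= 23 * (14 - 4)
= 23 * 10
= 230

230


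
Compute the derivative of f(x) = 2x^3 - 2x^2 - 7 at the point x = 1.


Differentiate f(x) = 2x^3 - 2x^2 - 7 term by term:
f'(x) = 6x^2 - 4x
Substitute x = 1:
f'(1) = 6 * 1^2 - 4 * 1 + 0
= 6 - 4 + 0
= 2

2


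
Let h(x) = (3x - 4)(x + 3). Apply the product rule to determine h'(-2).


Let u(x) = 3x - 4 and v(x) = x + 3
u'(x) = 3
v'(x) = 1
Product rule: h'(x) = u'(x)*v(x) + u(x)*v'(x)
= 3 * (x + 3) + (3x - 4) * 1
At x = -2:
u(-2) = 3 * (-2) - 4 = -10
v(-2) = 1 * (-2) + 3 = 1
h'(-2) = 3 * 1 + (-10) * 1
= 3 - 10
= -7

-7


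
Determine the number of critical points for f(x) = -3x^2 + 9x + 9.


Find where f'(x) = 0:
f'(x) = -6x + 9
Set f'(x) = 0:
-6x + 9 = 0
x = -9 / (-6) = 3/2
This is a linear equation in x, so there is exactly one solution.
Number of critical points: 1

1


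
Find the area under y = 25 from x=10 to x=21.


The area under a constant function y = 25 is a rectangle.
Width = 21 - 10 = 11
Height = 25
Area = width * height
= 11 * 25
= 275

275


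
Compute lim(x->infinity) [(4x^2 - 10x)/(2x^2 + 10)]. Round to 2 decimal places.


For limits at infinity with equal-degree polynomials,
we compare leading coefficients.
Numerator leading term: 4x^2
Denominator leading term: 2x^2
Divide both by x^2:
lim = (4 - 10/x) / (2 + 10/x^2)
As x -> infinity, the 1/x and 1/x^2 terms vanish:
= 4/2 = 2 = 2.00

2.00


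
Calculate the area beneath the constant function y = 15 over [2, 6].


The area under a constant function y = 15 is a rectangle.
Width = 6 - 2 = 4
Height = 15
Area = width * height
= 4 * 15
= 60

60


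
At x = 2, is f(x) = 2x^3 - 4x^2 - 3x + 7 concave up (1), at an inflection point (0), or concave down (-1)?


Concavity is determined by the sign of f''(x).
f(x) = 2x^3 - 4x^2 - 3x + 7
f'(x) = 6x^2 - 8x - 3
f''(x) = 12x - 8
f''(2) = 12 * 2 - 8
= 24 - 8
= 16
Since f''(2) > 0, the function is concave up (1)

1


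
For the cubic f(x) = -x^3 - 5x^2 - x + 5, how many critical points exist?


Find where f'(x) = 0:
f(x) = -x^3 - 5x^2 - x + 5
f'(x) = -3x^2 - 10x - 1
This is a quadratic in x. Use the discriminant to count real roots.
Discriminant = (-10)^2 - 4 * (-3) * (-1)
= 100 - 12
= 88
Since discriminant > 0, f'(x) = 0 has 2 real solutions.
Number of critical points: 2

2


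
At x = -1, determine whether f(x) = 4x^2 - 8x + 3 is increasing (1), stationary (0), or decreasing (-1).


Compute f'(x) to determine behavior:
f'(x) = 8x - 8
f'(-1) = 8 * (-1) - 8
= -8 - 8
= -16
Since f'(-1) < 0, the function is decreasing (-1)

-1


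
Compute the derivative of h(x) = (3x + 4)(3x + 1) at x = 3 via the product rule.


Let u(x) = 3x + 4 and v(x) = 3x + 1
u'(x) = 3
v'(x) = 3
Product rule: h'(x) = u'(x)*v(x) + u(x)*v'(x)
= 3 * (3x + 1) + (3x + 4) * 3
At x = 3:
u(3) = 3 * 3 + 4 = 13
v(3) = 3 * 3 + 1 = 10
h'(3) = 3 * 10 + 13 * 3
= 30 + 39
= 69

69


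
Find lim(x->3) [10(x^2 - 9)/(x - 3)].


Direct substitution gives 0/0, so we factor the numerator.
Factor: 10(x^2 - 9) = 10 * (x - 3)(x + 3)
Cancel the common factor (x - 3):
10(x^2 - 9)/(x - 3) = 10 * (x + 3)
Now substitute x = 3:
= 10 * (3 + 3) = 60

60


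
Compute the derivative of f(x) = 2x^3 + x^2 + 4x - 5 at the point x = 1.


Differentiate f(x) = 2x^3 + x^2 + 4x - 5 term by term:
f'(x) = 6x^2 + 2x + 4
Substitute x = 1:
f'(1) = 6 * 1^2 + 2 * 1 + 4
= 6 + 2 + 4
= 12

12


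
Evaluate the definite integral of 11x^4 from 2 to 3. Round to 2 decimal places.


Find the antiderivative of 11x^4:
F(x) = 11/5 * x^5
Apply the Fundamental Theorem of Calculus:
F(3) - F(2)
= 11/5 * 3^5 - 11/5 * 2^5
= 11/5 * (243 - 32)
= 11/5 * 211
= 2321/5 = 464.20

464.20


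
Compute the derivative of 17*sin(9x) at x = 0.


Apply the chain rule to differentiate 17*sin(9x):
d/dx [17*sin(9x)]
= 17 * cos(9x) * d/dx(9x)
= 17 * 9 * cos(9x)
= 153 * cos(9x)
Evaluate at x = 0:
= 153 * cos(0)
= 153 * 1
= 153

153


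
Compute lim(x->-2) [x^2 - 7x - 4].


Since polynomials are continuous, we use direct substitution.
lim(x->-2) of x^2 - 7x - 4
= 1 * (-2)^2 - 7 * (-2) - 4
= 4 + 14 - 4
= 14

14


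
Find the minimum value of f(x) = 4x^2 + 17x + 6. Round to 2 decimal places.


For a quadratic f(x) = ax^2 + bx + c with a > 0, the minimum is at the vertex.
Vertex x-coordinate: x = -b/(2a)
x = -(17) / (2 * 4)
x = -17/8
Substitute back to find the minimum value:
f(-17/8) = 4 * (-17/8)^2 + 17 * (-17/8) + 6
= 289/16 - 289/8 + 6
= -193/16 ≈ -12.06

-12.06


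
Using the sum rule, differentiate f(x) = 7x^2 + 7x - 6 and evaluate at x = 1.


Differentiate term by term using power and sum rules:
f(x) = 7x^2 + 7x - 6
f'(x) = 14x + 7
Substitute x = 1:
f'(1) = 14 * 1 + 7
= 14 + 7
= 21

21


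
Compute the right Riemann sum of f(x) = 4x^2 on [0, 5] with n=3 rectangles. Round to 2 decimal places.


Right Riemann sum uses right endpoints of each subinterval.
Interval: [0, 5], n = 3
dx = (5 - 0) / 3 = 5/3
Right endpoints: [5/3, 10/3, 5]
f values: [100/9, 400/9, 100]
Sum = dx * (sum of f values)
= 5/3 * 1400/9
= 7000/27 ≈ 259.26

259.26


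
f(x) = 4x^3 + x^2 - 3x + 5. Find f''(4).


First derivative:
f'(x) = 12x^2 + 2x - 3
Second derivative:
f''(x) = 24x + 2
Substitute x = 4:
f''(4) = 24 * 4 + 2
= 96 + 2
= 98

98


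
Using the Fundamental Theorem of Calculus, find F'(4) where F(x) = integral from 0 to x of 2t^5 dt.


By the Fundamental Theorem of Calculus (Part 1):
If F(x) = integral from 0 to x of f(t) dt, then F'(x) = f(x)
Here f(t) = 2t^5
So F'(x) = 2x^5
Evaluate at x = 4:
F'(4) = 2 * 4^5
= 2 * 1024
= 2048

2048


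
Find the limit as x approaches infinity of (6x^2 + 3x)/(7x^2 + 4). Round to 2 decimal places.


For limits at infinity with equal-degree polynomials,
we compare leading coefficients.
Numerator leading term: 6x^2
Denominator leading term: 7x^2
Divide both by x^2:
lim = (6 + 3/x) / (7 + 4/x^2)
As x -> infinity, the 1/x and 1/x^2 terms vanish:
= 6/7 ≈ 0.86

0.86


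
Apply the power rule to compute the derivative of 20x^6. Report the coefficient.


We apply the power rule: d/dx [ax^n] = a*n * x^(n-1)
d/dx [20x^6]
= 20 * 6 * x^(6-1)
= 120x^5
The coefficient is 120

120


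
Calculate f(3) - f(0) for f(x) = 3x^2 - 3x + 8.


Net change = f(b) - f(a)
f(x) = 3x^2 - 3x + 8
Compute f(3):
f(3) = 3 * 3^2 - 3 * 3 + 8
= 27 - 9 + 8
= 26
Compute f(0):
f(0) = 3 * 0^2 - 3 * 0 + 8
= 0 + 0 + 8
= 8
Net change = 26 - 8 = 18

18


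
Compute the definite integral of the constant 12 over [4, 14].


The integral of a constant k over [a, b] equals k * (b - a).
integral from 4 to 14 of 12 dx
= 12 * (14 - 4)
= 12 * 10
= 120

120


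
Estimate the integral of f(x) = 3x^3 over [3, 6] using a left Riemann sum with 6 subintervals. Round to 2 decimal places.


Left Riemann sum uses left endpoints of each subinterval.
Interval: [3, 6], n = 6
dx = (6 - 3) / 6 = 1/2
Left endpoints: [3, 7/2, 4, 9/2, 5, 11/2]
f values: [81, 1029/8, 192, 2187/8, 375, 3993/8]
Sum = dx * (sum of f values)
= 1/2 * 12393/8
= 12393/16 ≈ 774.56

774.56


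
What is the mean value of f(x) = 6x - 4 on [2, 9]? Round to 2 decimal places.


Average value = 1/(b-a) * integral from a to b of f(x) dx
First compute the integral of 6x - 4:
F(x) = 3x^2 - 4x
F(9) = 3 * 81 - 4 * 9 = 207
F(2) = 3 * 4 - 4 * 2 = 4
Integral = 207 - 4 = 203
Average = 203 / (9 - 2) = 203 / 7
= 29 = 29.00

29.00


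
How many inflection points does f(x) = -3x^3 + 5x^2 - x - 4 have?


Inflection points occur where f''(x) = 0 and concavity changes.
f(x) = -3x^3 + 5x^2 - x - 4
f'(x) = -9x^2 + 10x - 1
f''(x) = -18x + 10
Set f''(x) = 0:
-18x + 10 = 0
x = -10 / (-18) = 5/9
Since f''(x) is linear (degree 1), it changes sign at this point.
Therefore there is exactly 1 inflection point.

1


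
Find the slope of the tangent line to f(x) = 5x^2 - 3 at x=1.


The slope of the tangent line equals f'(x) at the point.
f(x) = 5x^2 - 3
f'(x) = 10x
At x = 1:
f'(1) = 10 * 1 + 0
= 10 + 0
= 10

10


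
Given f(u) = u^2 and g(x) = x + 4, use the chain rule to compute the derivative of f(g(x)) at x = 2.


Using the chain rule: (f(g(x)))' = f'(g(x)) * g'(x)
First, find g(2):
g(2) = 1 * 2 + 4 = 6
Next, f'(u) = 2u
And g'(x) = 1
So f'(g(2)) * g'(2)
= 2 * 6 * 1
= 12

12


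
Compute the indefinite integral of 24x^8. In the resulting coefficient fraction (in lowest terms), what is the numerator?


Apply the power rule for integration:
integral of ax^n dx = a/(n+1) * x^(n+1) + C
integral of 24x^8 dx
= 24/9 * x^9 + C
= 8/3 * x^9 + C
The coefficient in lowest terms is 8/3, and its numerator is 8

8


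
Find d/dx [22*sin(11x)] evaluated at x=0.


Apply the chain rule to differentiate 22*sin(11x):
d/dx [22*sin(11x)]
= 22 * cos(11x) * d/dx(11x)
= 22 * 11 * cos(11x)
= 242 * cos(11x)
Evaluate at x = 0:
= 242 * cos(0)
= 242 * 1
= 242

242


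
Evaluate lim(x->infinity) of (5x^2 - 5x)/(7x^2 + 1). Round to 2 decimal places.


For limits at infinity with equal-degree polynomials,
we compare leading coefficients.
Numerator leading term: 5x^2
Denominator leading term: 7x^2
Divide both by x^2:
lim = (5 - 5/x) / (7 + 1/x^2)
As x -> infinity, the 1/x and 1/x^2 terms vanish:
= 5/7 ≈ 0.71

0.71


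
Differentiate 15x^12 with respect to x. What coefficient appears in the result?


We apply the power rule: d/dx [ax^n] = a*n * x^(n-1)
d/dx [15x^12]
= 15 * 12 * x^(12-1)
= 180x^11
The coefficient is 180

180


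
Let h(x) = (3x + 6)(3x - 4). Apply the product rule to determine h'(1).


Let u(x) = 3x + 6 and v(x) = 3x - 4
u'(x) = 3
v'(x) = 3
Product rule: h'(x) = u'(x)*v(x) + u(x)*v'(x)
= 3 * (3x - 4) + (3x + 6) * 3
At x = 1:
u(1) = 3 * 1 + 6 = 9
v(1) = 3 * 1 - 4 = -1
h'(1) = 3 * (-1) + 9 * 3
= -3 + 27
= 24

24


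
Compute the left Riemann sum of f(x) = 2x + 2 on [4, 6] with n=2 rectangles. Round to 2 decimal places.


Left Riemann sum uses left endpoints of each subinterval.
Interval: [4, 6], n = 2
dx = (6 - 4) / 2 = 1
Left endpoints: [4, 5]
f values: [10, 12]
Sum = dx * (sum of f values)
= 1 * 22
= 22 = 22.00

22.00


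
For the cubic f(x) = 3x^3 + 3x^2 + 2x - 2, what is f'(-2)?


Differentiate f(x) = 3x^3 + 3x^2 + 2x - 2 term by term:
f'(x) = 9x^2 + 6x + 2
Substitute x = -2:
f'(-2) = 9 * (-2)^2 + 6 * (-2) + 2
= 36 - 12 + 2
= 26

26


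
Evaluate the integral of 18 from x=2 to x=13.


The integral of a constant k over [a, b] equals k * (b - a).
integral from 2 to 13 of 18 dx
= 18 * (13 - 2)
= 18 * 11
= 198

198


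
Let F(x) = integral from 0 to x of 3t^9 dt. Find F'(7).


By the Fundamental Theorem of Calculus (Part 1):
If F(x) = integral from 0 to x of f(t) dt, then F'(x) = f(x)
Here f(t) = 3t^9
So F'(x) = 3x^9
Evaluate at x = 7:
F'(7) = 3 * 7^9
= 3 * 40353607
= 121060821

121060821


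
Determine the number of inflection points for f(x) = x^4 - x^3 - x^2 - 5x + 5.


Inflection points occur where f''(x) = 0 and concavity changes.
f(x) = x^4 - x^3 - x^2 - 5x + 5
f'(x) = 4x^3 - 3x^2 - 2x - 5
f''(x) = 12x^2 - 6x - 2
This is a quadratic in x. Use the discriminant to count real roots.
Discriminant = (-6)^2 - 4 * 12 * (-2)
= 36 - (-96)
= 132
Since discriminant > 0, f''(x) = 0 has 2 distinct real solutions.
A quadratic with two distinct real roots changes sign at each root, so concavity changes at both.
Number of inflection points: 2

2


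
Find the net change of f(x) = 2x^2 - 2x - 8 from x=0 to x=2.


Net change = f(b) - f(a)
f(x) = 2x^2 - 2x - 8
Compute f(2):
f(2) = 2 * 2^2 - 2 * 2 - 8
= 8 - 4 - 8
= -4
Compute f(0):
f(0) = 2 * 0^2 - 2 * 0 - 8
= 0 + 0 - 8
= -8
Net change = -4 - (-8) = 4

4


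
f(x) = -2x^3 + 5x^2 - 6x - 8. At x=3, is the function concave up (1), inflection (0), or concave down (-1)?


Concavity is determined by the sign of f''(x).
f(x) = -2x^3 + 5x^2 - 6x - 8
f'(x) = -6x^2 + 10x - 6
f''(x) = -12x + 10
f''(3) = -12 * 3 + 10
= -36 + 10
= -26
Since f''(3) < 0, the function is concave down (-1)

-1


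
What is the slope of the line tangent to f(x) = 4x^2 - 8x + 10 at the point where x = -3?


The slope of the tangent line equals f'(x) at the point.
f(x) = 4x^2 - 8x + 10
f'(x) = 8x - 8
At x = -3:
f'(-3) = 8 * (-3) - 8
= -24 - 8
= -32

-32


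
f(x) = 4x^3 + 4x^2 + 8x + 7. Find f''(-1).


First derivative:
f'(x) = 12x^2 + 8x + 8
Second derivative:
f''(x) = 24x + 8
Substitute x = -1:
f''(-1) = 24 * (-1) + 8
= -24 + 8
= -16

-16


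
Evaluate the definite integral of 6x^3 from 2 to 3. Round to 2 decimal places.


Find the antiderivative of 6x^3:
F(x) = 6/4 * x^4
Apply the Fundamental Theorem of Calculus:
F(3) - F(2)
= 6/4 * 3^4 - 6/4 * 2^4
= 6/4 * (81 - 16)
= 6/4 * 65
= 195/2 = 97.50

97.50


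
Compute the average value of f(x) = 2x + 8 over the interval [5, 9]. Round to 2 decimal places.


Average value = 1/(b-a) * integral from a to b of f(x) dx
First compute the integral of 2x + 8:
F(x) = x^2 + 8x
F(9) = 1 * 81 + 8 * 9 = 153
F(5) = 1 * 25 + 8 * 5 = 65
Integral = 153 - 65 = 88
Average = 88 / (9 - 5) = 88 / 4
= 22 = 22.00

22.00


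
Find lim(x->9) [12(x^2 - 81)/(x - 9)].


Direct substitution gives 0/0, so we factor the numerator.
Factor: 12(x^2 - 81) = 12 * (x - 9)(x + 9)
Cancel the common factor (x - 9):
12(x^2 - 81)/(x - 9) = 12 * (x + 9)
Now substitute x = 9:
= 12 * (9 + 9) = 216

216


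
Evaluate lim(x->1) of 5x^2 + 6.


Since polynomials are continuous, we use direct substitution.
lim(x->1) of 5x^2 + 6
= 5 * 1^2 + 0 * 1 + 6
= 5 + 0 + 6
= 11

11


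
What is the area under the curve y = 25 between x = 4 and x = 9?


The area under a constant function y = 25 is a rectangle.
Width = 9 - 4 = 5
Height = 25
Area = width * height
= 5 * 25
= 125

125


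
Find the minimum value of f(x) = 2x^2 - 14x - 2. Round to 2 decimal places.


For a quadratic f(x) = ax^2 + bx + c with a > 0, the minimum is at the vertex.
Vertex x-coordinate: x = -b/(2a)
x = -(-14) / (2 * 2)
x = 14/4 = 7/2
Substitute back to find the minimum value:
f(7/2) = 2 * (7/2)^2 - 14 * (7/2) - 2
= 49/2 - 49 - 2
= -53/2 = -26.50

-26.50


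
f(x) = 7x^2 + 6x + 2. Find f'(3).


Differentiate term by term using power and sum rules:
f(x) = 7x^2 + 6x + 2
f'(x) = 14x + 6
Substitute x = 3:
f'(3) = 14 * 3 + 6
= 42 + 6
= 48

48


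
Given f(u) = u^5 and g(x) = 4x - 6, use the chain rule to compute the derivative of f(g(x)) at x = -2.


Using the chain rule: (f(g(x)))' = f'(g(x)) * g'(x)
First, find g(-2):
g(-2) = 4 * (-2) - 6 = -14
Next, f'(u) = 5u^4
And g'(x) = 4
So f'(g(-2)) * g'(-2)
= 5 * (-14)^4 * 4
= 5 * 38416 * 4
= 768320

768320


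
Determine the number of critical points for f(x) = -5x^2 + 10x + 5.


Find where f'(x) = 0:
f'(x) = -10x + 10
Set f'(x) = 0:
-10x + 10 = 0
x = -10 / (-10) = 1
This is a linear equation in x, so there is exactly one solution.
Number of critical points: 1

1


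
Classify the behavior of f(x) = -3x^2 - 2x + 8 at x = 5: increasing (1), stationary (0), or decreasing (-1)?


Compute f'(x) to determine behavior:
f'(x) = -6x - 2
f'(5) = -6 * 5 - 2
= -30 - 2
= -32
Since f'(5) < 0, the function is decreasing (-1)

-1


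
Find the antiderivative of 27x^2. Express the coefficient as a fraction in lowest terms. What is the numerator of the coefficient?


Apply the power rule for integration:
integral of ax^n dx = a/(n+1) * x^(n+1) + C
integral of 27x^2 dx
= 27/3 * x^3 + C
= 9 * x^3 + C
The coefficient in lowest terms is 9 = 9/1, so its numerator is 9

9


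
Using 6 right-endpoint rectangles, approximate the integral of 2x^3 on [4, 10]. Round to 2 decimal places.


Right Riemann sum uses right endpoints of each subinterval.
Interval: [4, 10], n = 6
dx = (10 - 4) / 6 = 1
Right endpoints: [5, 6, 7, 8, 9, 10]
f values: [250, 432, 686, 1024, 1458, 2000]
Sum = dx * (sum of f values)
= 1 * 5850
= 5850 = 5850.00

5850.00


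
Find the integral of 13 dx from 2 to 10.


The integral of a constant k over [a, b] equals k * (b - a).
integral from 2 to 10 of 13 dx
= 13 * (10 - 2)
= 13 * 8
= 104

104


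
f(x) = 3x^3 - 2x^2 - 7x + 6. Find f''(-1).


First derivative:
f'(x) = 9x^2 - 4x - 7
Second derivative:
f''(x) = 18x - 4
Substitute x = -1:
f''(-1) = 18 * (-1) - 4
= -18 - 4
= -22

-22


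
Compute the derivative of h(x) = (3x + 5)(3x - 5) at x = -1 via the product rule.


Let u(x) = 3x + 5 and v(x) = 3x - 5
u'(x) = 3
v'(x) = 3
Product rule: h'(x) = u'(x)*v(x) + u(x)*v'(x)
= 3 * (3x - 5) + (3x + 5) * 3
At x = -1:
u(-1) = 3 * (-1) + 5 = 2
v(-1) = 3 * (-1) - 5 = -8
h'(-1) = 3 * (-8) + 2 * 3
= -24 + 6
= -18

-18


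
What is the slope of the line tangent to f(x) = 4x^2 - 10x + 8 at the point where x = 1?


The slope of the tangent line equals f'(x) at the point.
f(x) = 4x^2 - 10x + 8
f'(x) = 8x - 10
At x = 1:
f'(1) = 8 * 1 - 10
= 8 - 10
= -2

-2


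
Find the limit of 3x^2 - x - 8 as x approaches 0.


Since polynomials are continuous, we use direct substitution.
lim(x->0) of 3x^2 - x - 8
= 3 * 0^2 - 1 * 0 - 8
= 0 + 0 - 8
= -8

-8


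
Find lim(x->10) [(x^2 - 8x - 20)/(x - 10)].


Direct substitution gives 0/0, so we factor the numerator.
Factor: (x^2 - 8x - 20) = (x - 10)(x + 2)
Cancel the common factor (x - 10):
(x^2 - 8x - 20)/(x - 10) = (x + 2)
Now substitute x = 10:
= (10) - (-2) = 12

12


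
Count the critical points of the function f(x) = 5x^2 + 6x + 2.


Find where f'(x) = 0:
f'(x) = 10x + 6
Set f'(x) = 0:
10x + 6 = 0
x = -6 / 10 = -3/5
This is a linear equation in x, so there is exactly one solution.
Number of critical points: 1

1


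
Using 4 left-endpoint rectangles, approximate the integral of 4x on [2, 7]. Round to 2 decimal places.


Left Riemann sum uses left endpoints of each subinterval.
Interval: [2, 7], n = 4
dx = (7 - 2) / 4 = 5/4
Left endpoints: [2, 13/4, 9/2, 23/4]
f values: [8, 13, 18, 23]
Sum = dx * (sum of f values)
= 5/4 * 62
= 155/2 = 77.50

77.50


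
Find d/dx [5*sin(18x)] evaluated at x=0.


Apply the chain rule to differentiate 5*sin(18x):
d/dx [5*sin(18x)]
= 5 * cos(18x) * d/dx(18x)
= 5 * 18 * cos(18x)
= 90 * cos(18x)
Evaluate at x = 0:
= 90 * cos(0)
= 90 * 1
= 90

90


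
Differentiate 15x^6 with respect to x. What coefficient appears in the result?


We apply the power rule: d/dx [ax^n] = a*n * x^(n-1)
d/dx [15x^6]
= 15 * 6 * x^(6-1)
= 90x^5
The coefficient is 90

90


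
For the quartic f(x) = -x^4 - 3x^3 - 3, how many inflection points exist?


Inflection points occur where f''(x) = 0 and concavity changes.
f(x) = -x^4 - 3x^3 - 3
f'(x) = -4x^3 - 9x^2
f''(x) = -12x^2 - 18x
This is a quadratic in x. Use the discriminant to count real roots.
Discriminant = (-18)^2 - 4 * (-12) * 0
= 324 - 0
= 324
Since discriminant > 0, f''(x) = 0 has 2 distinct real solutions.
A quadratic with two distinct real roots changes sign at each root, so concavity changes at both.
Number of inflection points: 2

2


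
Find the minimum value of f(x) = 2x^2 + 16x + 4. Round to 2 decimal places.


For a quadratic f(x) = ax^2 + bx + c with a > 0, the minimum is at the vertex.
Vertex x-coordinate: x = -b/(2a)
x = -(16) / (2 * 2)
x = -16/4 = -4
Substitute back to find the minimum value:
f(-4) = 2 * (-4)^2 + 16 * (-4) + 4
= 32 - 64 + 4
= -28 = -28.00

-28.00
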